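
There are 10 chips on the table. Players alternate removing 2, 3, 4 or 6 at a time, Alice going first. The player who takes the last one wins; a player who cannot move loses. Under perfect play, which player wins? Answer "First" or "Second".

First

Positions where the player to move wins (W) vs loses (L):
i:   0  1  2  3  4  5  6  7  8  9 10
     L  L  W  W  W  W  W  W  L  L  W
Position 10 is W, so the first player wins.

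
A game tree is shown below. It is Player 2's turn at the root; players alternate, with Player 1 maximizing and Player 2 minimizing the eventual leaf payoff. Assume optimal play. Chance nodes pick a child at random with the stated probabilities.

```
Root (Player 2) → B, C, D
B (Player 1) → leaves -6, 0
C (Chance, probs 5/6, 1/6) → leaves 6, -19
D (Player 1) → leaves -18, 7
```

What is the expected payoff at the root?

0

B (Player 1): max(-6, 0) = 0
C (Chance): 5/6·6 + 1/6·-19 = 1.83
D (Player 1): max(-18, 7) = 7
Root (Player 2): min(0, 1.83, 7) = 0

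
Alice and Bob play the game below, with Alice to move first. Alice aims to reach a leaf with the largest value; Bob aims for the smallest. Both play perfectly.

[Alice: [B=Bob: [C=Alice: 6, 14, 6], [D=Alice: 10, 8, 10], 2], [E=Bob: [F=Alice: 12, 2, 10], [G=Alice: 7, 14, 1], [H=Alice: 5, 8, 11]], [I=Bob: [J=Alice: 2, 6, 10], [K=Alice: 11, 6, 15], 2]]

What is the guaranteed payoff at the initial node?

C (Alice): max(6, 14, 6) = 14
D (Alice): max(10, 8, 10) = 10
B (Bob): min(14, 10, 2) = 2
F (Alice): max(12, 2, 10) = 12
G (Alice): max(7, 14, 1) = 14
H (Alice): max(5, 8, 11) = 11
E (Bob): min(12, 14, 11) = 11
J (Alice): max(2, 6, 10) = 10
K (Alice): max(11, 6, 15) = 15
I (Bob): min(10, 15, 2) = 2
Root (Alice): max(2, 11, 2) = 11

11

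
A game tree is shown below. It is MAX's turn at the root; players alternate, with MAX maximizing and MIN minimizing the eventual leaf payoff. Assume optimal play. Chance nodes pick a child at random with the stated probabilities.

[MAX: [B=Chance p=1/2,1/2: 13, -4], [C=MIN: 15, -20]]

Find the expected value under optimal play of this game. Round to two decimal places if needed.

B (Chance): 1/2·13 + 1/2·-4 = 4.5
C (MIN): min(15, -20) = -20
Root (MAX): max(4.5, -20) = 4.5

4.5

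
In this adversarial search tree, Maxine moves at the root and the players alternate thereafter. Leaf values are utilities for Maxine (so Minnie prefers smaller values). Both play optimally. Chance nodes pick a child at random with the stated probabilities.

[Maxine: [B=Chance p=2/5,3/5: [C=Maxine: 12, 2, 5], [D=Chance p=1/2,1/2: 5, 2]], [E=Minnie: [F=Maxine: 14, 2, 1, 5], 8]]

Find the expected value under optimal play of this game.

C (Maxine): max(12, 2, 5) = 12
D (Chance): 1/2·5 + 1/2·2 = 3.5
B (Chance): 2/5·12 + 3/5·3.5 = 6.9
F (Maxine): max(14, 2, 1, 5) = 14
E (Minnie): min(14, 8) = 8
Root (Maxine): max(6.9, 8) = 8

8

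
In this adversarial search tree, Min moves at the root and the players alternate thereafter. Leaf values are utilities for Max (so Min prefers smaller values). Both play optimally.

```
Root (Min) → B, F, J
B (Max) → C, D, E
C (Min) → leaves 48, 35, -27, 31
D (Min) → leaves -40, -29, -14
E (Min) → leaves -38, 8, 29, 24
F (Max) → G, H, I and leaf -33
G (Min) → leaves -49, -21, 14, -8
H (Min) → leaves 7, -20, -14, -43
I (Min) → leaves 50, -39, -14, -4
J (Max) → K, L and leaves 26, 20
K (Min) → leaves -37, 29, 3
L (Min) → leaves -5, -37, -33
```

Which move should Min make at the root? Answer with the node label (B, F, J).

F

C (Min): min(48, 35, -27, 31) = -27
D (Min): min(-40, -29, -14) = -40
E (Min): min(-38, 8, 29, 24) = -38
B (Max): max(-27, -40, -38) = -27
G (Min): min(-49, -21, 14, -8) = -49
H (Min): min(7, -20, -14, -43) = -43
I (Min): min(50, -39, -14, -4) = -39
F (Max): max(-49, -43, -39, -33) = -33
K (Min): min(-37, 29, 3) = -37
L (Min): min(-5, -37, -33) = -37
J (Max): max(-37, -37, 26, 20) = 26
Root (Min): min(-27, -33, 26) = -33
Min picks the child with the lowest value: F (value -33).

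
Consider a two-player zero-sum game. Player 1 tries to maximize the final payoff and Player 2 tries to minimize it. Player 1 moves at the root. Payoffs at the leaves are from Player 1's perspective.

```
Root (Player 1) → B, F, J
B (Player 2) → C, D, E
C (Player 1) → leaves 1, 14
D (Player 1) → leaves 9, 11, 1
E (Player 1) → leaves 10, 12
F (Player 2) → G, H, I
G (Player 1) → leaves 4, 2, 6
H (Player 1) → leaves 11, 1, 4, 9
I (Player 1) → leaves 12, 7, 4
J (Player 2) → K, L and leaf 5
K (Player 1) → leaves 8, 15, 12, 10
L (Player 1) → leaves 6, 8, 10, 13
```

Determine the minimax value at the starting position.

C (Player 1): max(1, 14) = 14
D (Player 1): max(9, 11, 1) = 11
E (Player 1): max(10, 12) = 12
B (Player 2): min(14, 11, 12) = 11
G (Player 1): max(4, 2, 6) = 6
H (Player 1): max(11, 1, 4, 9) = 11
I (Player 1): max(12, 7, 4) = 12
F (Player 2): min(6, 11, 12) = 6
K (Player 1): max(8, 15, 12, 10) = 15
L (Player 1): max(6, 8, 10, 13) = 13
J (Player 2): min(15, 13, 5) = 5
Root (Player 1): max(11, 6, 5) = 11

11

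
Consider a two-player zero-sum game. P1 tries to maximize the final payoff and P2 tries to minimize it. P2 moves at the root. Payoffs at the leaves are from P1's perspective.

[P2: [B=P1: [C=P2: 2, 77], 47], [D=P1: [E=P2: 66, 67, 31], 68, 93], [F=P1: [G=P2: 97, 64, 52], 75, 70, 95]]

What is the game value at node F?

95

G: min(97, 64, 52) = 52
F: max(52, 75, 70, 95) = 95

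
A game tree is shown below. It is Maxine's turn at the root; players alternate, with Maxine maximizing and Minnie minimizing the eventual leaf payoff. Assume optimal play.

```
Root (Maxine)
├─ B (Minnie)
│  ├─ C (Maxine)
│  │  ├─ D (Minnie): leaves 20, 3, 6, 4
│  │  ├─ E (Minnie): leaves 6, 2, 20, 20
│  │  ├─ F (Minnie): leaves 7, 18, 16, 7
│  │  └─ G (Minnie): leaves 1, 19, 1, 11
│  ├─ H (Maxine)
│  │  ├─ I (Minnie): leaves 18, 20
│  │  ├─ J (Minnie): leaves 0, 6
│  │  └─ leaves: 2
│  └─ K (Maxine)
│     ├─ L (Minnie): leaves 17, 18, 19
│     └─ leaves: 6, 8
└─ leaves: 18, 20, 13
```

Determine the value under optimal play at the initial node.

20

D (Minnie): min(20, 3, 6, 4) = 3
E (Minnie): min(6, 2, 20, 20) = 2
F (Minnie): min(7, 18, 16, 7) = 7
G (Minnie): min(1, 19, 1, 11) = 1
C (Maxine): max(3, 2, 7, 1) = 7
I (Minnie): min(18, 20) = 18
J (Minnie): min(0, 6) = 0
H (Maxine): max(18, 0, 2) = 18
L (Minnie): min(17, 18, 19) = 17
K (Maxine): max(17, 6, 8) = 17
B (Minnie): min(7, 18, 17) = 7
Root (Maxine): max(7, 18, 20, 13) = 20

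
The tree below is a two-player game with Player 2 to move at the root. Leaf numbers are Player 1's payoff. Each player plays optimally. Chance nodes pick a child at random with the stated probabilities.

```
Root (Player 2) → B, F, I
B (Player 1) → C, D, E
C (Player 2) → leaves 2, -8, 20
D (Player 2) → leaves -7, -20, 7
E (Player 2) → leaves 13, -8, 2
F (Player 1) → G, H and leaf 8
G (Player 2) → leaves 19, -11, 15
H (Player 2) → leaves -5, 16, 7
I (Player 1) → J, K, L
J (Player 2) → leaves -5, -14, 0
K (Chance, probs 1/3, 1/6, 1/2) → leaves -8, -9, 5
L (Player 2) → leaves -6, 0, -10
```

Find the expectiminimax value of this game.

-8

C (Player 2): min(2, -8, 20) = -8
D (Player 2): min(-7, -20, 7) = -20
E (Player 2): min(13, -8, 2) = -8
B (Player 1): max(-8, -20, -8) = -8
G (Player 2): min(19, -11, 15) = -11
H (Player 2): min(-5, 16, 7) = -5
F (Player 1): max(-11, -5, 8) = 8
J (Player 2): min(-5, -14, 0) = -14
K (Chance): 1/3·-8 + 1/6·-9 + 1/2·5 = -1.67
L (Player 2): min(-6, 0, -10) = -10
I (Player 1): max(-14, -1.67, -10) = -1.67
Root (Player 2): min(-8, 8, -1.67) = -8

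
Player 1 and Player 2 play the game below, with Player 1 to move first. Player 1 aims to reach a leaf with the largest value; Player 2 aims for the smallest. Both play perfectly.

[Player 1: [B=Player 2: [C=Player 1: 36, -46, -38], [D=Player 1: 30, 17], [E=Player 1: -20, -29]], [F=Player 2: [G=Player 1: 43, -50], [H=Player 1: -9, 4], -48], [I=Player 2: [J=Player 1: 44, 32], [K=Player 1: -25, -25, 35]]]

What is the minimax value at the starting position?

35

C (Player 1): max(36, -46, -38) = 36
D (Player 1): max(30, 17) = 30
E (Player 1): max(-20, -29) = -20
B (Player 2): min(36, 30, -20) = -20
G (Player 1): max(43, -50) = 43
H (Player 1): max(-9, 4) = 4
F (Player 2): min(43, 4, -48) = -48
J (Player 1): max(44, 32) = 44
K (Player 1): max(-25, -25, 35) = 35
I (Player 2): min(44, 35) = 35
Root (Player 1): max(-20, -48, 35) = 35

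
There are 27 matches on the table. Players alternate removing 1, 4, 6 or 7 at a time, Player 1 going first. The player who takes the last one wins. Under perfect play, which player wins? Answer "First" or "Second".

i:   0  1  2  3  4  5  6  7  8  9 10 11 12 13 14 15 16 17 18 19 20 21 22 23 24 25 26 27
     L  W  L  W  W  L  W  W  W  W  L  W  W  L  W  L  W  W  L  W  W  W  W  L  W  W  L  W
Position 27 is W, so the first player wins.

First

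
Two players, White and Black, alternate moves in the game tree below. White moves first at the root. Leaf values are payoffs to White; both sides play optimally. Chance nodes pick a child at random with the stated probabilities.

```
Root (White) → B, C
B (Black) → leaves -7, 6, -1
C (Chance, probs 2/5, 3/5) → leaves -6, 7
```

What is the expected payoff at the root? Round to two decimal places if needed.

B (Black): min(-7, 6, -1) = -7
C (Chance): 2/5·-6 + 3/5·7 = 1.8
Root (White): max(-7, 1.8) = 1.8

1.8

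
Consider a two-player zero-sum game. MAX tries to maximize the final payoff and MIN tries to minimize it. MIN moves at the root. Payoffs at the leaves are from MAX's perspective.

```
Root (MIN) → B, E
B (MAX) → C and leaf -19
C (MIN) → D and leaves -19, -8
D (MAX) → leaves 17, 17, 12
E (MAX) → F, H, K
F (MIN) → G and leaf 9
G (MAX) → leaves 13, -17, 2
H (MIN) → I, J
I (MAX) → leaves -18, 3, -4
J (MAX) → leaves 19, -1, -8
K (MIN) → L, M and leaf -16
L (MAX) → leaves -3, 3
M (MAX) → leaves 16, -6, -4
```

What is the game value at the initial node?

-19

D (MAX): max(17, 17, 12) = 17
C (MIN): min(17, -19, -8) = -19
B (MAX): max(-19, -19) = -19
G (MAX): max(13, -17, 2) = 13
F (MIN): min(13, 9) = 9
I (MAX): max(-18, 3, -4) = 3
J (MAX): max(19, -1, -8) = 19
H (MIN): min(3, 19) = 3
L (MAX): max(-3, 3) = 3
M (MAX): max(16, -6, -4) = 16
K (MIN): min(3, 16, -16) = -16
E (MAX): max(9, 3, -16) = 9
Root (MIN): min(-19, 9) = -19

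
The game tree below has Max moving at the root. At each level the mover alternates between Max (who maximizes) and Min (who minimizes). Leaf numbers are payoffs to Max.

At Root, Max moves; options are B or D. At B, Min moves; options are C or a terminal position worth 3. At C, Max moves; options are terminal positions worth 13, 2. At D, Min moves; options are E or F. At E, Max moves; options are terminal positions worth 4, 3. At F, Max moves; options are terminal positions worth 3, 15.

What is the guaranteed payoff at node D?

E: max(4, 3) = 4
F: max(3, 15) = 15
D: min(4, 15) = 4

4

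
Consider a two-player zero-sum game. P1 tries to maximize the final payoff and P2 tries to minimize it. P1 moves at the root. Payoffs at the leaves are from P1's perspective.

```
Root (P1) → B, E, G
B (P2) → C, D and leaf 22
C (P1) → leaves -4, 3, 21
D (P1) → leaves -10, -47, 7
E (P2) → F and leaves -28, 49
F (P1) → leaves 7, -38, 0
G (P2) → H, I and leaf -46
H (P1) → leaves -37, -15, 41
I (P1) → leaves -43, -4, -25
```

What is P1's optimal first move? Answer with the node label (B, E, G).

C (P1): max(-4, 3, 21) = 21
D (P1): max(-10, -47, 7) = 7
B (P2): min(21, 7, 22) = 7
F (P1): max(7, -38, 0) = 7
E (P2): min(7, -28, 49) = -28
H (P1): max(-37, -15, 41) = 41
I (P1): max(-43, -4, -25) = -4
G (P2): min(41, -4, -46) = -46
Root (P1): max(7, -28, -46) = 7
P1 picks the child with the highest value: B (value 7).

B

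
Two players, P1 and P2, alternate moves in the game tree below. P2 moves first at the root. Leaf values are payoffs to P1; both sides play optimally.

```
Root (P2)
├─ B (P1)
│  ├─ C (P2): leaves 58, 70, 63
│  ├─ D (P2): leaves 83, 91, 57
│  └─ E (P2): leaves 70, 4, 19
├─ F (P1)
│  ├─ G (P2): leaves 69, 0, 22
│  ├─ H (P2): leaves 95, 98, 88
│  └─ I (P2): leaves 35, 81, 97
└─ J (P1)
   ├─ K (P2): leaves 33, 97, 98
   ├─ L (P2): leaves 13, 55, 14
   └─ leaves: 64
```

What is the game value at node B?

58

C: min(58, 70, 63) = 58
D: min(83, 91, 57) = 57
E: min(70, 4, 19) = 4
B: max(58, 57, 4) = 58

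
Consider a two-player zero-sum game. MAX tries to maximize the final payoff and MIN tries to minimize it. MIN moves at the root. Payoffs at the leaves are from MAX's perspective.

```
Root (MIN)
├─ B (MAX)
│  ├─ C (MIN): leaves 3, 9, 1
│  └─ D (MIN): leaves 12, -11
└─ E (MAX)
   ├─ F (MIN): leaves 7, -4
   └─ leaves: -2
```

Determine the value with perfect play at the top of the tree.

C (MIN): min(3, 9, 1) = 1
D (MIN): min(12, -11) = -11
B (MAX): max(1, -11) = 1
F (MIN): min(7, -4) = -4
E (MAX): max(-4, -2) = -2
Root (MIN): min(1, -2) = -2

-2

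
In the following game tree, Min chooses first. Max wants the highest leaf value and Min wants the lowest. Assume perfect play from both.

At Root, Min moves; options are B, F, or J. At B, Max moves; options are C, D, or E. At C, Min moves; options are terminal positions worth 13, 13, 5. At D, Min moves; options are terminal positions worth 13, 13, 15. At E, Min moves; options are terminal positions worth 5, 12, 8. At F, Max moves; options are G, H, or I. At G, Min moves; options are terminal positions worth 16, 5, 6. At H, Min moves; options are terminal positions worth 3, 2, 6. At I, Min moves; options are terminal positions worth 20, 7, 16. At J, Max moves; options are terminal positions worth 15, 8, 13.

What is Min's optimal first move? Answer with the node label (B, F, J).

C (Min): min(13, 13, 5) = 5
D (Min): min(13, 13, 15) = 13
E (Min): min(5, 12, 8) = 5
B (Max): max(5, 13, 5) = 13
G (Min): min(16, 5, 6) = 5
H (Min): min(3, 2, 6) = 2
I (Min): min(20, 7, 16) = 7
F (Max): max(5, 2, 7) = 7
J (Max): max(15, 8, 13) = 15
Root (Min): min(13, 7, 15) = 7
Min picks the child with the lowest value: F (value 7).

F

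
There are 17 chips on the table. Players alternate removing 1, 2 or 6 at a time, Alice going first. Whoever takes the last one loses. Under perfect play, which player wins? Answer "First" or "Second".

i:   0  1  2  3  4  5  6  7  8  9 10 11 12 13 14 15 16 17
     W  L  W  W  L  W  W  W  L  W  W  L  W  W  W  L  W  W
Position 17 is W, so the first player wins.

First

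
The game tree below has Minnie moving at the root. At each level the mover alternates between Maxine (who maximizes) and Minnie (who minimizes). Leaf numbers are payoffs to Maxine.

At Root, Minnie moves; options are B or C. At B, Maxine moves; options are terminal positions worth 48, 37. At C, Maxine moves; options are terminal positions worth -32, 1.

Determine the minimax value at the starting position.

B (Maxine): max(48, 37) = 48
C (Maxine): max(-32, 1) = 1
Root (Minnie): min(48, 1) = 1

1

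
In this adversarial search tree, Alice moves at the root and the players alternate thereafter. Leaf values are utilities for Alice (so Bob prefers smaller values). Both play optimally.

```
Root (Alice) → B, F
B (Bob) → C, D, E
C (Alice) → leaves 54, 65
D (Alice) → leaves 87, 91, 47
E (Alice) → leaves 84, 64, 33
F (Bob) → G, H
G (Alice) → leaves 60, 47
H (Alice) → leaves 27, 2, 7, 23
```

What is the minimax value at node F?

27

G: max(60, 47) = 60
H: max(27, 2, 7, 23) = 27
F: min(60, 27) = 27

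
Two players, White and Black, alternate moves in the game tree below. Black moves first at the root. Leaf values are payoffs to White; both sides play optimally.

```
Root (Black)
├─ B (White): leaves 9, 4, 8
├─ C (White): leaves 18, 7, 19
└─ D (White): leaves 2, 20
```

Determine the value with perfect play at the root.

B (White): max(9, 4, 8) = 9
C (White): max(18, 7, 19) = 19
D (White): max(2, 20) = 20
Root (Black): min(9, 19, 20) = 9

9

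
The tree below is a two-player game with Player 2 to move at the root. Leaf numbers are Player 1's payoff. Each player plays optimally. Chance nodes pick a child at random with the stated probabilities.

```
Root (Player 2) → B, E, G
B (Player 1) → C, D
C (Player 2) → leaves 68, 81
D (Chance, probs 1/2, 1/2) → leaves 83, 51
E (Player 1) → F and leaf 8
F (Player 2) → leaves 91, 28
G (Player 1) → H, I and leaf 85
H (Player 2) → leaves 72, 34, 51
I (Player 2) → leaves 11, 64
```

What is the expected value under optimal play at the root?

C (Player 2): min(68, 81) = 68
D (Chance): 1/2·83 + 1/2·51 = 67
B (Player 1): max(68, 67) = 68
F (Player 2): min(91, 28) = 28
E (Player 1): max(28, 8) = 28
H (Player 2): min(72, 34, 51) = 34
I (Player 2): min(11, 64) = 11
G (Player 1): max(34, 11, 85) = 85
Root (Player 2): min(68, 28, 85) = 28

28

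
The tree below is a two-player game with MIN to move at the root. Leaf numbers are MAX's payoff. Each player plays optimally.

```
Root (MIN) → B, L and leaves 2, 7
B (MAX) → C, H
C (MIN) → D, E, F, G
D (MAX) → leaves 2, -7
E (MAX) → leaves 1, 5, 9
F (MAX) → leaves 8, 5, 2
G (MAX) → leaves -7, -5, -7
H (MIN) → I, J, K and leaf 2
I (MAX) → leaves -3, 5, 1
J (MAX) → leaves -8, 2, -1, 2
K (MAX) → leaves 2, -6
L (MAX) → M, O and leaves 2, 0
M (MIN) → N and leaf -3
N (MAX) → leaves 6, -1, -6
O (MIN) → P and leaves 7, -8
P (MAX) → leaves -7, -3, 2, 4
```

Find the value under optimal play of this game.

2

D (MAX): max(2, -7) = 2
E (MAX): max(1, 5, 9) = 9
F (MAX): max(8, 5, 2) = 8
G (MAX): max(-7, -5, -7) = -5
C (MIN): min(2, 9, 8, -5) = -5
I (MAX): max(-3, 5, 1) = 5
J (MAX): max(-8, 2, -1, 2) = 2
K (MAX): max(2, -6) = 2
H (MIN): min(5, 2, 2, 2) = 2
B (MAX): max(-5, 2) = 2
N (MAX): max(6, -1, -6) = 6
M (MIN): min(6, -3) = -3
P (MAX): max(-7, -3, 2, 4) = 4
O (MIN): min(4, 7, -8) = -8
L (MAX): max(-3, -8, 2, 0) = 2
Root (MIN): min(2, 2, 2, 7) = 2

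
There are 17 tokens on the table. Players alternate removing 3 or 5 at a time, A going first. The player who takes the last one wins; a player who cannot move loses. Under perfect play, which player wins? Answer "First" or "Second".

Second

Mark each pile size as W (mover wins) or L (mover loses):
i:   0  1  2  3  4  5  6  7  8  9 10 11 12 13 14 15 16 17
     L  L  L  W  W  W  W  W  L  L  L  W  W  W  W  W  L  L
Position 17 is L, so the second player wins.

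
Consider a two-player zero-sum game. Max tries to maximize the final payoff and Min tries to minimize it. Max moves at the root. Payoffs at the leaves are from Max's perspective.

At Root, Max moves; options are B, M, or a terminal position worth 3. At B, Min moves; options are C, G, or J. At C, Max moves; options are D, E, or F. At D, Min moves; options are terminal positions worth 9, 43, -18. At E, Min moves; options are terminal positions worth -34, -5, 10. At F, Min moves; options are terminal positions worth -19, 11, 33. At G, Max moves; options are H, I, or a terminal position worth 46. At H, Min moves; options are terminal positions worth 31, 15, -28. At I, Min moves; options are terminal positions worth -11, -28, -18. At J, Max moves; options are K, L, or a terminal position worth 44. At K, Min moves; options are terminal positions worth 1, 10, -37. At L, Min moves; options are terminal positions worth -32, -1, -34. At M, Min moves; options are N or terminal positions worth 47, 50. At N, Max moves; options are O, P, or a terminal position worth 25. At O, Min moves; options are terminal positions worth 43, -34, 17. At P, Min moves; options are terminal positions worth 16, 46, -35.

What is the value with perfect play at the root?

25

D (Min): min(9, 43, -18) = -18
E (Min): min(-34, -5, 10) = -34
F (Min): min(-19, 11, 33) = -19
C (Max): max(-18, -34, -19) = -18
H (Min): min(31, 15, -28) = -28
I (Min): min(-11, -28, -18) = -28
G (Max): max(-28, -28, 46) = 46
K (Min): min(1, 10, -37) = -37
L (Min): min(-32, -1, -34) = -34
J (Max): max(-37, -34, 44) = 44
B (Min): min(-18, 46, 44) = -18
O (Min): min(43, -34, 17) = -34
P (Min): min(16, 46, -35) = -35
N (Max): max(-34, -35, 25) = 25
M (Min): min(25, 47, 50) = 25
Root (Max): max(-18, 25, 3) = 25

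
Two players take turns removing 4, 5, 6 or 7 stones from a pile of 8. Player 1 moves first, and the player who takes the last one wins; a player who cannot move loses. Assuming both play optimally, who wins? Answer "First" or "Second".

First

W/L table (W = player to move can force a win):
i:   0  1  2  3  4  5  6  7  8
     L  L  L  L  W  W  W  W  W
Position 8 is W, so the first player wins.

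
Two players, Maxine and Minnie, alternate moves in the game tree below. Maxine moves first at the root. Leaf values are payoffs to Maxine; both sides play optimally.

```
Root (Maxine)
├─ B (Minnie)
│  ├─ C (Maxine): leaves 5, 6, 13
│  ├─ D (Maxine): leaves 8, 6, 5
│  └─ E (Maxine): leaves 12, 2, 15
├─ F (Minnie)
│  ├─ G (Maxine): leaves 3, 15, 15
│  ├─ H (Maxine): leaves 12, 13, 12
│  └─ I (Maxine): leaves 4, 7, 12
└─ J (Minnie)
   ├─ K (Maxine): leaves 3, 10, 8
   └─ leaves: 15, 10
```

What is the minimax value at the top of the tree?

12

C (Maxine): max(5, 6, 13) = 13
D (Maxine): max(8, 6, 5) = 8
E (Maxine): max(12, 2, 15) = 15
B (Minnie): min(13, 8, 15) = 8
G (Maxine): max(3, 15, 15) = 15
H (Maxine): max(12, 13, 12) = 13
I (Maxine): max(4, 7, 12) = 12
F (Minnie): min(15, 13, 12) = 12
K (Maxine): max(3, 10, 8) = 10
J (Minnie): min(10, 15, 10) = 10
Root (Maxine): max(8, 12, 10) = 12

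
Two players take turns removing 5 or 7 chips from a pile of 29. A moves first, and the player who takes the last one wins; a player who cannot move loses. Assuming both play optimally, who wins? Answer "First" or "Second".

W/L table (W = player to move can force a win):
i:   0  1  2  3  4  5  6  7  8  9 10 11 12 13 14 15 16 17 18 19 20 21 22 23 24 25 26 27 28 29
     L  L  L  L  L  W  W  W  W  W  W  W  L  L  L  L  L  W  W  W  W  W  W  W  L  L  L  L  L  W
Position 29 is W, so the first player wins.

First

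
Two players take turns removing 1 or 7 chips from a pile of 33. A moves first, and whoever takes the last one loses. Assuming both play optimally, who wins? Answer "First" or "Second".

W/L table (W = player to move can force a win):
i:   0  1  2  3  4  5  6  7  8  9 10 11 12 13 14 15 16 17 18 19 20 21 22 23 24 25 26 27 28 29 30 31 32 33
     W  L  W  L  W  L  W  L  W  L  W  L  W  L  W  L  W  L  W  L  W  L  W  L  W  L  W  L  W  L  W  L  W  L
Position 33 is L, so the second player wins.

Second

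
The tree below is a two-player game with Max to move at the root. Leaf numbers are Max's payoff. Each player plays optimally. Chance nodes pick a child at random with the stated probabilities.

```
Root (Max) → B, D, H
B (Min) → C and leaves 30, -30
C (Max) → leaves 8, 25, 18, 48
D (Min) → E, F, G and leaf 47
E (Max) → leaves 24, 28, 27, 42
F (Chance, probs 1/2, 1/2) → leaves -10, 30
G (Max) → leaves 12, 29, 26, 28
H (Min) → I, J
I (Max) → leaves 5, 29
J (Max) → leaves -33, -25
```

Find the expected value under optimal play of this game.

C (Max): max(8, 25, 18, 48) = 48
B (Min): min(48, 30, -30) = -30
E (Max): max(24, 28, 27, 42) = 42
F (Chance): 1/2·-10 + 1/2·30 = 10
G (Max): max(12, 29, 26, 28) = 29
D (Min): min(42, 10, 29, 47) = 10
I (Max): max(5, 29) = 29
J (Max): max(-33, -25) = -25
H (Min): min(29, -25) = -25
Root (Max): max(-30, 10, -25) = 10

10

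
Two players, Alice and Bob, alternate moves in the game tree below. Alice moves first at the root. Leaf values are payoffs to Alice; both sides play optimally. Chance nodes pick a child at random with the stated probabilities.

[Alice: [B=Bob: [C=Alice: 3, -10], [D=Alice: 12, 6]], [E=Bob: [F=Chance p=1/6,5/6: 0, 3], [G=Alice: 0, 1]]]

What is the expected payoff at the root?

C (Alice): max(3, -10) = 3
D (Alice): max(12, 6) = 12
B (Bob): min(3, 12) = 3
F (Chance): 1/6·0 + 5/6·3 = 2.5
G (Alice): max(0, 1) = 1
E (Bob): min(2.5, 1) = 1
Root (Alice): max(3, 1) = 3

3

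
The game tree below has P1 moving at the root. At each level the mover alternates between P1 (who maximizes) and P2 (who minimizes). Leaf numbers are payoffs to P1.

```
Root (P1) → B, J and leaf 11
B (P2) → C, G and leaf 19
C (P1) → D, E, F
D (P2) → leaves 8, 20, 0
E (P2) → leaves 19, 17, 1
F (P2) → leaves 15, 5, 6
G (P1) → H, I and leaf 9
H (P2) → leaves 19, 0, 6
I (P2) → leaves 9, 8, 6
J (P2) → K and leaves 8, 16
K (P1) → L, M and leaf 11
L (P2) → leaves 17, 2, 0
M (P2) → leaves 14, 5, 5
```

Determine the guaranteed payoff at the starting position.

11

D (P2): min(8, 20, 0) = 0
E (P2): min(19, 17, 1) = 1
F (P2): min(15, 5, 6) = 5
C (P1): max(0, 1, 5) = 5
H (P2): min(19, 0, 6) = 0
I (P2): min(9, 8, 6) = 6
G (P1): max(0, 6, 9) = 9
B (P2): min(5, 9, 19) = 5
L (P2): min(17, 2, 0) = 0
M (P2): min(14, 5, 5) = 5
K (P1): max(0, 5, 11) = 11
J (P2): min(11, 8, 16) = 8
Root (P1): max(5, 8, 11) = 11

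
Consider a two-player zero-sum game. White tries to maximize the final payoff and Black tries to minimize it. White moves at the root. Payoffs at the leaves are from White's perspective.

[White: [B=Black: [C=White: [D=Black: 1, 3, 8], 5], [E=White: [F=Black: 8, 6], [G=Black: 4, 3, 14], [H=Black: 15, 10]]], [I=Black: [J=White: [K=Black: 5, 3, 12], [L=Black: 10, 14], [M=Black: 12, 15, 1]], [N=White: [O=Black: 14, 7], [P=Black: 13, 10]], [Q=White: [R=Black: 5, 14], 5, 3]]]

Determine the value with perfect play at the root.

D (Black): min(1, 3, 8) = 1
C (White): max(1, 5) = 5
F (Black): min(8, 6) = 6
G (Black): min(4, 3, 14) = 3
H (Black): min(15, 10) = 10
E (White): max(6, 3, 10) = 10
B (Black): min(5, 10) = 5
K (Black): min(5, 3, 12) = 3
L (Black): min(10, 14) = 10
M (Black): min(12, 15, 1) = 1
J (White): max(3, 10, 1) = 10
O (Black): min(14, 7) = 7
P (Black): min(13, 10) = 10
N (White): max(7, 10) = 10
R (Black): min(5, 14) = 5
Q (White): max(5, 5, 3) = 5
I (Black): min(10, 10, 5) = 5
Root (White): max(5, 5) = 5

5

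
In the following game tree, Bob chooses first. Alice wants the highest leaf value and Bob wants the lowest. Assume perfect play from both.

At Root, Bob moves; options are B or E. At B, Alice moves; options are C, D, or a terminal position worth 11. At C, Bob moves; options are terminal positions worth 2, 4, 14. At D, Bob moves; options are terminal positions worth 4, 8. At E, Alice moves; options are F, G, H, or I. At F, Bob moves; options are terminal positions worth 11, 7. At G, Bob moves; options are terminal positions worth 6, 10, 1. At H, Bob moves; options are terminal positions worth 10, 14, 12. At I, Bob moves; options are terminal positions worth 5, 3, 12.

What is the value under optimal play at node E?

F: min(11, 7) = 7
G: min(6, 10, 1) = 1
H: min(10, 14, 12) = 10
I: min(5, 3, 12) = 3
E: max(7, 1, 10, 3) = 10

10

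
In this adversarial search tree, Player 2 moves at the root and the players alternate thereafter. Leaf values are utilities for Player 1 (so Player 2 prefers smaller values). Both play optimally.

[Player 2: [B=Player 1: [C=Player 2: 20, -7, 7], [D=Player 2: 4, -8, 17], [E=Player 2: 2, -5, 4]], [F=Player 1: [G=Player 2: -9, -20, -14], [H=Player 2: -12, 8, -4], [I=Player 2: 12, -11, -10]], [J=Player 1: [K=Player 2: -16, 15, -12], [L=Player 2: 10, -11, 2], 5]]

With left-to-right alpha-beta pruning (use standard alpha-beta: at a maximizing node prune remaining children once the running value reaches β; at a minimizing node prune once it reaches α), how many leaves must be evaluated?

23

C [α=-∞,β=+∞]: v=-7
D [α=-7,β=+∞]: v=-8 after child 2 ≤ α → α-cutoff, skip 1
E [α=-7,β=+∞]: v=-5
B [α=-∞,β=+∞]: v=-5
G [α=-∞,β=-5]: v=-20
H [α=-20,β=-5]: v=-12
I [α=-12,β=-5]: v=-11
F [α=-∞,β=-5]: v=-11
K [α=-∞,β=-11]: v=-16
L [α=-16,β=-11]: v=-11
J [α=-∞,β=-11]: v=-11 after child 2 ≥ β → β-cutoff, skip 1
Root [α=-∞,β=+∞]: v=-11
Leaves evaluated: 23 of 25.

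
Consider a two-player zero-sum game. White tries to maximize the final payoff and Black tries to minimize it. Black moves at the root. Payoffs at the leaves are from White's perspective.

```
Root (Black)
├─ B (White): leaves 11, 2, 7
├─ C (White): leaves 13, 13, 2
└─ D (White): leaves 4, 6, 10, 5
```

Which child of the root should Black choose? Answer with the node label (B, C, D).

B (White): max(11, 2, 7) = 11
C (White): max(13, 13, 2) = 13
D (White): max(4, 6, 10, 5) = 10
Root (Black): min(11, 13, 10) = 10
Black picks the child with the lowest value: D (value 10).

D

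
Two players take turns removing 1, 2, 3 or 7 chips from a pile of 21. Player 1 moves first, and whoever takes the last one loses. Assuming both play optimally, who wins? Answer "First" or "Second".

Second

Positions where the player to move wins (W) vs loses (L):
i:   0  1  2  3  4  5  6  7  8  9 10 11 12 13 14 15 16 17 18 19 20 21
     W  L  W  W  W  L  W  W  W  L  W  W  W  L  W  W  W  L  W  W  W  L
Position 21 is L, so the second player wins.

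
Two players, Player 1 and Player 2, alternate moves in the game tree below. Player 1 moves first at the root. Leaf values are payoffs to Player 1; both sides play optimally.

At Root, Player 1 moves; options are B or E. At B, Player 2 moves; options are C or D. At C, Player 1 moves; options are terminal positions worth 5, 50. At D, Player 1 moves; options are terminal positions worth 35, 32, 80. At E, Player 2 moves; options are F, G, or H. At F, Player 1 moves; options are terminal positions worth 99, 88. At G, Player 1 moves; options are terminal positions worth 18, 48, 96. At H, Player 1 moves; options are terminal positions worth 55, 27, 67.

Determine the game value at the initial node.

67

C (Player 1): max(5, 50) = 50
D (Player 1): max(35, 32, 80) = 80
B (Player 2): min(50, 80) = 50
F (Player 1): max(99, 88) = 99
G (Player 1): max(18, 48, 96) = 96
H (Player 1): max(55, 27, 67) = 67
E (Player 2): min(99, 96, 67) = 67
Root (Player 1): max(50, 67) = 67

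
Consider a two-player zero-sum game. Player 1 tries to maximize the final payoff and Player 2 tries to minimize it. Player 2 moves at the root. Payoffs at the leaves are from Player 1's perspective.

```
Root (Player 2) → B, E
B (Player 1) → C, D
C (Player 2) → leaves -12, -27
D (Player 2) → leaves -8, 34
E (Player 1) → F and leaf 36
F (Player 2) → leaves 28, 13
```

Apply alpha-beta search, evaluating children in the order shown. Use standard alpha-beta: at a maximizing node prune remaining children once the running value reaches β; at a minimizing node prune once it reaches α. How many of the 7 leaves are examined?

C [α=-∞,β=+∞]: v=-27
D [α=-27,β=+∞]: v=-8
B [α=-∞,β=+∞]: v=-8
F [α=-∞,β=-8]: v=13
E [α=-∞,β=-8]: v=13 after child 1 ≥ β → β-cutoff, skip 1
Root [α=-∞,β=+∞]: v=-8
Leaves evaluated: 6 of 7.

6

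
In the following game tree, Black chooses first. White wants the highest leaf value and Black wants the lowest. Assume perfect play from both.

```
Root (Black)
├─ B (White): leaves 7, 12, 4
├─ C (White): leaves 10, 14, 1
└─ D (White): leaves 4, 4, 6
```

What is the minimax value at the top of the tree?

6

B (White): max(7, 12, 4) = 12
C (White): max(10, 14, 1) = 14
D (White): max(4, 4, 6) = 6
Root (Black): min(12, 14, 6) = 6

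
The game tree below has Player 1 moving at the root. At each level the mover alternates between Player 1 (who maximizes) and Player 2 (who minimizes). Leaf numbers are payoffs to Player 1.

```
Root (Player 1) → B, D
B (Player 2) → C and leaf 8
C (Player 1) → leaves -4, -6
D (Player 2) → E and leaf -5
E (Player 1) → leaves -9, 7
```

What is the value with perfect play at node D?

E: max(-9, 7) = 7
D: min(7, -5) = -5

-5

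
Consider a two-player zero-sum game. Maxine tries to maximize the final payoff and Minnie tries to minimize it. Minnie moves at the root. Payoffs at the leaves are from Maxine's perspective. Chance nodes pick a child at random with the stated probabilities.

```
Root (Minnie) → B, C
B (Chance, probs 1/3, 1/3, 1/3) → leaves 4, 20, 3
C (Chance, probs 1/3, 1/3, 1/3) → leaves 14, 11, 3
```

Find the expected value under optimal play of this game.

9

B (Chance): 1/3·4 + 1/3·20 + 1/3·3 = 9
C (Chance): 1/3·14 + 1/3·11 + 1/3·3 = 9.33
Root (Minnie): min(9, 9.33) = 9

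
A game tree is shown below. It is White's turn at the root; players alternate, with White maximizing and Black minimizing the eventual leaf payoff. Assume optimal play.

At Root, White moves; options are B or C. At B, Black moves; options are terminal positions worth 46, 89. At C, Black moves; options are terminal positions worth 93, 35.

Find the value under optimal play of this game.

B (Black): min(46, 89) = 46
C (Black): min(93, 35) = 35
Root (White): max(46, 35) = 46

46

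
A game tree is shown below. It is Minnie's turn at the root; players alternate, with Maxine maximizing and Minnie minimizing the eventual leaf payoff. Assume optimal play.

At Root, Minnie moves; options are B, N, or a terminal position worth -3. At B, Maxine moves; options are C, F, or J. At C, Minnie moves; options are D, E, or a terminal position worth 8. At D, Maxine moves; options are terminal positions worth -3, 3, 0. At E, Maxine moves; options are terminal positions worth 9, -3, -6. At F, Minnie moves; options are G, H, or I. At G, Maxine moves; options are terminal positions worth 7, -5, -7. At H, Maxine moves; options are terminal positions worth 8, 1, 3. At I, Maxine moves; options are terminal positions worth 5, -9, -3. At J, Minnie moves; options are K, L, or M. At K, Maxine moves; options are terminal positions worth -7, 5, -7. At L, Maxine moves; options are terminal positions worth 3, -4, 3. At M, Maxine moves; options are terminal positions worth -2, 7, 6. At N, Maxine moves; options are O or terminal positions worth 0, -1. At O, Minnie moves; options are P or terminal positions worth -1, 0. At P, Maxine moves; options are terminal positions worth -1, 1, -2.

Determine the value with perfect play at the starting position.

D (Maxine): max(-3, 3, 0) = 3
E (Maxine): max(9, -3, -6) = 9
C (Minnie): min(3, 9, 8) = 3
G (Maxine): max(7, -5, -7) = 7
H (Maxine): max(8, 1, 3) = 8
I (Maxine): max(5, -9, -3) = 5
F (Minnie): min(7, 8, 5) = 5
K (Maxine): max(-7, 5, -7) = 5
L (Maxine): max(3, -4, 3) = 3
M (Maxine): max(-2, 7, 6) = 7
J (Minnie): min(5, 3, 7) = 3
B (Maxine): max(3, 5, 3) = 5
P (Maxine): max(-1, 1, -2) = 1
O (Minnie): min(1, -1, 0) = -1
N (Maxine): max(-1, 0, -1) = 0
Root (Minnie): min(5, 0, -3) = -3

-3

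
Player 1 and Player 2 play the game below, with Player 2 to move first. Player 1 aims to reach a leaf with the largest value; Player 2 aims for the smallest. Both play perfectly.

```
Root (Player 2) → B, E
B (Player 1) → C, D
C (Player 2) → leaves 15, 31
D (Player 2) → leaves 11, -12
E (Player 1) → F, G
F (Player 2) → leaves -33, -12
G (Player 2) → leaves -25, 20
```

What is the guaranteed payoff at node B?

15

C: min(15, 31) = 15
D: min(11, -12) = -12
B: max(15, -12) = 15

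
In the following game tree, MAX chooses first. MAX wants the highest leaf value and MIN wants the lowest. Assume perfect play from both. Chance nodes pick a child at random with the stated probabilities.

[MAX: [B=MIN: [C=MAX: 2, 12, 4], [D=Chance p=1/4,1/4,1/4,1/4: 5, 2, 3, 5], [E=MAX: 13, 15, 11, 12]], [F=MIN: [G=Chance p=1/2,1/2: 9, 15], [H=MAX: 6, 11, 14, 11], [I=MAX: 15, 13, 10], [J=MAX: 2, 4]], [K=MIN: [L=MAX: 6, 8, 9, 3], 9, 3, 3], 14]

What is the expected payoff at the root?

14

C (MAX): max(2, 12, 4) = 12
D (Chance): 1/4·5 + 1/4·2 + 1/4·3 + 1/4·5 = 3.75
E (MAX): max(13, 15, 11, 12) = 15
B (MIN): min(12, 3.75, 15) = 3.75
G (Chance): 1/2·9 + 1/2·15 = 12
H (MAX): max(6, 11, 14, 11) = 14
I (MAX): max(15, 13, 10) = 15
J (MAX): max(2, 4) = 4
F (MIN): min(12, 14, 15, 4) = 4
L (MAX): max(6, 8, 9, 3) = 9
K (MIN): min(9, 9, 3, 3) = 3
Root (MAX): max(3.75, 4, 3, 14) = 14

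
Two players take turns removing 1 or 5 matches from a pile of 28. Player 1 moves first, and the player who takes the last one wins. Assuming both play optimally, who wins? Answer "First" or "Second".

Second

Positions where the player to move wins (W) vs loses (L):
i:   0  1  2  3  4  5  6  7  8  9 10 11 12 13 14 15 16 17 18 19 20 21 22 23 24 25 26 27 28
     L  W  L  W  L  W  L  W  L  W  L  W  L  W  L  W  L  W  L  W  L  W  L  W  L  W  L  W  L
Position 28 is L, so the second player wins.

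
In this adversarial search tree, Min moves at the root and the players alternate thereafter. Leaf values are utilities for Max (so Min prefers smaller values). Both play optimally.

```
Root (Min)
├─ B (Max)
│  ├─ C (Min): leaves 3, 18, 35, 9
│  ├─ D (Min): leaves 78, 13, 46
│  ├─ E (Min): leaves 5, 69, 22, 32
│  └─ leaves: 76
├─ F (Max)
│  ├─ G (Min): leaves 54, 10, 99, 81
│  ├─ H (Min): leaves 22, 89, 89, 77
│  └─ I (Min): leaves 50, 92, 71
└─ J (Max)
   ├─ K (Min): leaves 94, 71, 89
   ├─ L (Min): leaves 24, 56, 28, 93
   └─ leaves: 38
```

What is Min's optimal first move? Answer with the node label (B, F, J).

F

C (Min): min(3, 18, 35, 9) = 3
D (Min): min(78, 13, 46) = 13
E (Min): min(5, 69, 22, 32) = 5
B (Max): max(3, 13, 5, 76) = 76
G (Min): min(54, 10, 99, 81) = 10
H (Min): min(22, 89, 89, 77) = 22
I (Min): min(50, 92, 71) = 50
F (Max): max(10, 22, 50) = 50
K (Min): min(94, 71, 89) = 71
L (Min): min(24, 56, 28, 93) = 24
J (Max): max(71, 24, 38) = 71
Root (Min): min(76, 50, 71) = 50
Min picks the child with the lowest value: F (value 50).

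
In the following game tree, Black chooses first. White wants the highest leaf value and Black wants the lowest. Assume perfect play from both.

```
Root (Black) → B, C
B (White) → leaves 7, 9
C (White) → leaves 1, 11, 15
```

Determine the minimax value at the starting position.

B (White): max(7, 9) = 9
C (White): max(1, 11, 15) = 15
Root (Black): min(9, 15) = 9

9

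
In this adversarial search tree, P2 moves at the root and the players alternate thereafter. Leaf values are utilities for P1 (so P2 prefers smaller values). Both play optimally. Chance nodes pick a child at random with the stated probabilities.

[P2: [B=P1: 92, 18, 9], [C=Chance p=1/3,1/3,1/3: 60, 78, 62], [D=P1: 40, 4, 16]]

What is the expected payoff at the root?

40

B (P1): max(92, 18, 9) = 92
C (Chance): 1/3·60 + 1/3·78 + 1/3·62 = 66.67
D (P1): max(40, 4, 16) = 40
Root (P2): min(92, 66.67, 40) = 40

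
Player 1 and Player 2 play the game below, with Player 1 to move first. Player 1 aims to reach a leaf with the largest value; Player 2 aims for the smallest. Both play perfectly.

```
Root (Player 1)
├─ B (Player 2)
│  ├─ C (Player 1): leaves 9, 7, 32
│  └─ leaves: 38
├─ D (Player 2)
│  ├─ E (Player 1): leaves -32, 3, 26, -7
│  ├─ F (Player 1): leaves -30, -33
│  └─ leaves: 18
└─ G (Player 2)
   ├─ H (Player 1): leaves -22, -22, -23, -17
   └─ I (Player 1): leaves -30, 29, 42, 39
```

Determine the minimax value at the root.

32

C (Player 1): max(9, 7, 32) = 32
B (Player 2): min(32, 38) = 32
E (Player 1): max(-32, 3, 26, -7) = 26
F (Player 1): max(-30, -33) = -30
D (Player 2): min(26, -30, 18) = -30
H (Player 1): max(-22, -22, -23, -17) = -17
I (Player 1): max(-30, 29, 42, 39) = 42
G (Player 2): min(-17, 42) = -17
Root (Player 1): max(32, -30, -17) = 32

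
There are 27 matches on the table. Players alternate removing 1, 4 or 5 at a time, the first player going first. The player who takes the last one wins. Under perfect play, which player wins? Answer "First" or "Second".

Mark each pile size as W (mover wins) or L (mover loses):
i:   0  1  2  3  4  5  6  7  8  9 10 11 12 13 14 15 16 17 18 19 20 21 22 23 24 25 26 27
     L  W  L  W  W  W  W  W  L  W  L  W  W  W  W  W  L  W  L  W  W  W  W  W  L  W  L  W
Position 27 is W, so the first player wins.

First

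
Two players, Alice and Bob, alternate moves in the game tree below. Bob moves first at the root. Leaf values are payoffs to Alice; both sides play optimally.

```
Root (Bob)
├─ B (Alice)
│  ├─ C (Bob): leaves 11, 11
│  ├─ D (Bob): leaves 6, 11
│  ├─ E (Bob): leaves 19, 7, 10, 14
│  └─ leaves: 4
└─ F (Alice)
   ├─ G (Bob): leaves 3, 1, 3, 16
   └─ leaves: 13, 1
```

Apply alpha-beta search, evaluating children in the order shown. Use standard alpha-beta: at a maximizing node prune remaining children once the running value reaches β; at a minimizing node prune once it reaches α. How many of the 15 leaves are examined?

11

C [α=-∞,β=+∞]: v=11
D [α=11,β=+∞]: v=6 after child 1 ≤ α → α-cutoff, skip 1
E [α=11,β=+∞]: v=7 after child 2 ≤ α → α-cutoff, skip 2
B [α=-∞,β=+∞]: v=11
G [α=-∞,β=11]: v=1
F [α=-∞,β=11]: v=13 after child 2 ≥ β → β-cutoff, skip 1
Root [α=-∞,β=+∞]: v=11
Leaves evaluated: 11 of 15.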